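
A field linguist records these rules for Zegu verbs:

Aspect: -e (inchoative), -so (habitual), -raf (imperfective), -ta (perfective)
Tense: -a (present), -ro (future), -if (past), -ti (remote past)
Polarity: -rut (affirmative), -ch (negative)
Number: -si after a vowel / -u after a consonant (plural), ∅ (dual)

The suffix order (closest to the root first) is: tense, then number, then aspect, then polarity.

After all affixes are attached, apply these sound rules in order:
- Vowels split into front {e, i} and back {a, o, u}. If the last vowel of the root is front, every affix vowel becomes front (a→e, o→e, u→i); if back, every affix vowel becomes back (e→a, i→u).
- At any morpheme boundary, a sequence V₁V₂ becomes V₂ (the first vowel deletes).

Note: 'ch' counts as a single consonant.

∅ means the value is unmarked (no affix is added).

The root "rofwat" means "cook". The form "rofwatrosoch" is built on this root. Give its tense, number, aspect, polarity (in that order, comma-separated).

future, dual, habitual, negative

Segment: rofwat-ro-so-ch.
tense: -ro → future.
number: ∅ → dual.
aspect: -so → habitual.
polarity: -ch → negative.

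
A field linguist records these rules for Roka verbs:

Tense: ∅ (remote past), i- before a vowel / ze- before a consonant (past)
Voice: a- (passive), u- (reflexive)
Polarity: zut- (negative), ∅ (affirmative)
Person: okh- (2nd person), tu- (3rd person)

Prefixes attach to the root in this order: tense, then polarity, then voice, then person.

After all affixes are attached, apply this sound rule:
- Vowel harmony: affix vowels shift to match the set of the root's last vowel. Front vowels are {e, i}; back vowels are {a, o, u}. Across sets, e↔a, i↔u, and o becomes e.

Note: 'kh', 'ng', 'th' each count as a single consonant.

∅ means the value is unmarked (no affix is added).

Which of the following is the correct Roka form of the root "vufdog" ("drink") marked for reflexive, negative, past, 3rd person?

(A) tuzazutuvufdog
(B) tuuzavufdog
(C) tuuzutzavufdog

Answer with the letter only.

C

Attach tense past ze- (before consonant 'v') → zevufdog.
Attach polarity negative zut- → zutzevufdog.
Attach voice reflexive u- → uzutzevufdog.
Attach person 3rd person tu- → tuuzutzevufdog.
Apply vowel harmony: tuuzutzevufdog → tuuzutzavufdog.
So the correct form is tuuzutzavufdog, option (C).
(B) tuuzavufdog is wrong: it uses affirmative instead of negative for polarity.
(A) tuzazutuvufdog is wrong: it has the affixes in the wrong order.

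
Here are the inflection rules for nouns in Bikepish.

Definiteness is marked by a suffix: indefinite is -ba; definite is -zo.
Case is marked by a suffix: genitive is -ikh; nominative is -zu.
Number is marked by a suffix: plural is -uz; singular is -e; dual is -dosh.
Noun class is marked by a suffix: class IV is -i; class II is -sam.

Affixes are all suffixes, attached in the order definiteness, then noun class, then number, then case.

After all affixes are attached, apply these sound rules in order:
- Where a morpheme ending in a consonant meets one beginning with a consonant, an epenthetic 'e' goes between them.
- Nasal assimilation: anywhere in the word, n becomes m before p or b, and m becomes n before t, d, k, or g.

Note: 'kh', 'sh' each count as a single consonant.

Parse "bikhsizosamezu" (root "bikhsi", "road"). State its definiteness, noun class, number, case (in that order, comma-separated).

Segment: bikhsi-zo-sam-e-zu.
definiteness: -zo → definite.
noun class: -sam → class II.
number: -e → singular.
case: -zu → nominative.

definite, class II, singular, nominative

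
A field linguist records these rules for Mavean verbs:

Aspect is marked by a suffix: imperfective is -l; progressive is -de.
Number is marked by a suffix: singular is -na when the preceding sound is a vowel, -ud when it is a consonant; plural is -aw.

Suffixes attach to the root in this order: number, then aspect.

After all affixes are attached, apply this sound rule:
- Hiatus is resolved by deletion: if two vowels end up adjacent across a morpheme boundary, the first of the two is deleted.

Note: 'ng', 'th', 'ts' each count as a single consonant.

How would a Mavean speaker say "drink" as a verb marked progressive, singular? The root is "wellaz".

wellazudde

Attach number singular -ud (after consonant 'z') → wellazud.
Attach aspect progressive -de → wellazudde.
Vowel deletion: no change.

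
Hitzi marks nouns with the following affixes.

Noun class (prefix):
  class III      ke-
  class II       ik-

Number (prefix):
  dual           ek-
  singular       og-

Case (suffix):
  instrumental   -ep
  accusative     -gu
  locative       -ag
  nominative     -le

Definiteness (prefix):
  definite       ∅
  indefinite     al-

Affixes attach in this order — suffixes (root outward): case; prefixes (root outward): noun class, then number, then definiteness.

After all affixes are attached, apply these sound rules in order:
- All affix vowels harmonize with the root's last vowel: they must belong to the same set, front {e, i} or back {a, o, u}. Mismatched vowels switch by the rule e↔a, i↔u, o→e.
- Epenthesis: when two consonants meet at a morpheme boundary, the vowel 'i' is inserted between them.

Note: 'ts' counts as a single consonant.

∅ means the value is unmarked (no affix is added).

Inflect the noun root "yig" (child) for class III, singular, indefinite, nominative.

Attach noun class class III ke- → keyig.
Attach case nominative -le → keyigle.
Attach number singular og- → ogkeyigle.
Attach definiteness indefinite al- → alogkeyigle.
Apply vowel harmony: alogkeyigle → elegkeyigle.
Apply epenthesis: elegkeyigle → elegikeyigile.

elegikeyigile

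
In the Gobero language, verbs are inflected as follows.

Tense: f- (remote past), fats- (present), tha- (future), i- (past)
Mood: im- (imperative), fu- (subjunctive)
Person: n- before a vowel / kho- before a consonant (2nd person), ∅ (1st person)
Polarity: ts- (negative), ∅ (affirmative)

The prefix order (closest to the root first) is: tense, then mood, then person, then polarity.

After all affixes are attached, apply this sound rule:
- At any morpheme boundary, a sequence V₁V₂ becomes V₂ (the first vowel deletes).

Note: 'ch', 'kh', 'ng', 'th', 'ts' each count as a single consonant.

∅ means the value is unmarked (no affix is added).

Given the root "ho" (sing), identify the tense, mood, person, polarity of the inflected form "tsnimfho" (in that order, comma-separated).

remote past, imperative, 2nd person, negative

Segment: ts-n-im-f-ho.
tense: f- → remote past.
mood: im- → imperative.
person: n/kho- → 2nd person.
polarity: ts- → negative.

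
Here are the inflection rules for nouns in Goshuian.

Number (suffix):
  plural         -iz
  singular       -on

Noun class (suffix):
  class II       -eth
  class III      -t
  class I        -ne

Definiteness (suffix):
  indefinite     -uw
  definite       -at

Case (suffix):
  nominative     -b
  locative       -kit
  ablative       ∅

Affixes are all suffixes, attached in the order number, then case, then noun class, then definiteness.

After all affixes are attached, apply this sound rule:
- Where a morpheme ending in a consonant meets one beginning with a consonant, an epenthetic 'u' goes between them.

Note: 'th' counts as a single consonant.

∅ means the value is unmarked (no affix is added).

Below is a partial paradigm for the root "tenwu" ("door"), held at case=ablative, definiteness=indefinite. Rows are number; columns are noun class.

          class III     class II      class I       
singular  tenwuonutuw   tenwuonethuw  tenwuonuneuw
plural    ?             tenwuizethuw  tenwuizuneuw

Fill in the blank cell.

Attach number plural -iz → tenwuiz.
case = ablative: zero marking, form stays tenwuiz.
Attach noun class class III -t → tenwuizt.
Attach definiteness indefinite -uw → tenwuiztuw.
Apply epenthesis: tenwuiztuw → tenwuizutuw.

tenwuizutuw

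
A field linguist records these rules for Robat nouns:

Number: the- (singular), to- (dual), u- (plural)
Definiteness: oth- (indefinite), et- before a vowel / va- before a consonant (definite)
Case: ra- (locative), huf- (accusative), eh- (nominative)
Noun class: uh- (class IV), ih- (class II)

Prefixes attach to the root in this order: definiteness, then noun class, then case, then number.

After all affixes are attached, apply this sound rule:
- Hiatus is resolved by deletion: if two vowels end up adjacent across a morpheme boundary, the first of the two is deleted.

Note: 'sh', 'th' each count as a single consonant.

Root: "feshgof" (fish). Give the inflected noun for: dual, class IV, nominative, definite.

tehuhvafeshgof

Attach definiteness definite va- (before consonant 'f') → vafeshgof.
Attach noun class class IV uh- → uhvafeshgof.
Attach case nominative eh- → ehuhvafeshgof.
Attach number dual to- → toehuhvafeshgof.
Apply vowel deletion: toehuhvafeshgof → tehuhvafeshgof.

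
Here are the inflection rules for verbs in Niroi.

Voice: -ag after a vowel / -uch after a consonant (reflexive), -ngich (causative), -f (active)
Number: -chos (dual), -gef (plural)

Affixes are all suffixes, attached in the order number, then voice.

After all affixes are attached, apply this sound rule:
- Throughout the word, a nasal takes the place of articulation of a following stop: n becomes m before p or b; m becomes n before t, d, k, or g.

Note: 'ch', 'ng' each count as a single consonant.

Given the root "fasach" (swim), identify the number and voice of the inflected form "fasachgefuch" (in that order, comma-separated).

Segment: fasach-gef-uch.
number: -gef → plural.
voice: -ag/uch → reflexive.

plural, reflexive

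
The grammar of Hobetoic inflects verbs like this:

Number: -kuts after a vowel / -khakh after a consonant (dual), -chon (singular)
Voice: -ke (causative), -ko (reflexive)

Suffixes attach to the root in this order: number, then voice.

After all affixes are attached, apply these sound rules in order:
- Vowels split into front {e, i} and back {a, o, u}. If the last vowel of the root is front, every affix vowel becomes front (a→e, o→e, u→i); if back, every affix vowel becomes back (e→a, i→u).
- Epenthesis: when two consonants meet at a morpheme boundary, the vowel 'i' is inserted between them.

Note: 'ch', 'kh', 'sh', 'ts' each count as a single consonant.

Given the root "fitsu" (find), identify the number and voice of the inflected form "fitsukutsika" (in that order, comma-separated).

Segment: fitsu-kuts-ke.
number: -kuts/khakh → dual.
voice: -ke → causative.

dual, causative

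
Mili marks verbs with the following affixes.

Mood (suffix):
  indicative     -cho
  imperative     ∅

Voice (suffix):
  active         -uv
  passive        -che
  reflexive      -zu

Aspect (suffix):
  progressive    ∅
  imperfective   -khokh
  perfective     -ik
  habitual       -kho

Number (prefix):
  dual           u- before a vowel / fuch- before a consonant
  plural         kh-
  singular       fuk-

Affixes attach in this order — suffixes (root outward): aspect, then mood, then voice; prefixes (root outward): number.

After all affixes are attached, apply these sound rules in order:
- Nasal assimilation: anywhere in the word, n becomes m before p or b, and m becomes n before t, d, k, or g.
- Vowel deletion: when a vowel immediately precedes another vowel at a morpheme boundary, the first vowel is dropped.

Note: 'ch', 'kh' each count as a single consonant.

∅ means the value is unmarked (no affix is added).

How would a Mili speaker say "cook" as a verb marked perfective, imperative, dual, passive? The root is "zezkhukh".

fuchzezkhukhikche

Attach number dual fuch- (before consonant 'z') → fuchzezkhukh.
Attach aspect perfective -ik → fuchzezkhukhik.
mood = imperative: zero marking, form stays fuchzezkhukhik.
Attach voice passive -che → fuchzezkhukhikche.
Nasal assimilation: no change.
Vowel deletion: no change.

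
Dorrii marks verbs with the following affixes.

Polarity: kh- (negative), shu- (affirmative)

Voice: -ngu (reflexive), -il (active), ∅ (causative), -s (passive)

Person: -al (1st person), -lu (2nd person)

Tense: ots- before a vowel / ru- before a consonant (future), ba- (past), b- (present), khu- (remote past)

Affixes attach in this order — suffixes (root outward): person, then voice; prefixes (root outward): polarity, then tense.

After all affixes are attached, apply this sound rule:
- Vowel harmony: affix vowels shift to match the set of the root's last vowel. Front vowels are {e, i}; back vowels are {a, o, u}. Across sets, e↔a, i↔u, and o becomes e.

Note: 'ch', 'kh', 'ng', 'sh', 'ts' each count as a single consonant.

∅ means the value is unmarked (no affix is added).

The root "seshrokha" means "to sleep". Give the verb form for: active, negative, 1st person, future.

rukhseshrokhaalul

Attach polarity negative kh- → khseshrokha.
Attach person 1st person -al → khseshrokhaal.
Attach voice active -il → khseshrokhaalil.
Attach tense future ru- (before consonant 'kh') → rukhseshrokhaalil.
Apply vowel harmony: rukhseshrokhaalil → rukhseshrokhaalul.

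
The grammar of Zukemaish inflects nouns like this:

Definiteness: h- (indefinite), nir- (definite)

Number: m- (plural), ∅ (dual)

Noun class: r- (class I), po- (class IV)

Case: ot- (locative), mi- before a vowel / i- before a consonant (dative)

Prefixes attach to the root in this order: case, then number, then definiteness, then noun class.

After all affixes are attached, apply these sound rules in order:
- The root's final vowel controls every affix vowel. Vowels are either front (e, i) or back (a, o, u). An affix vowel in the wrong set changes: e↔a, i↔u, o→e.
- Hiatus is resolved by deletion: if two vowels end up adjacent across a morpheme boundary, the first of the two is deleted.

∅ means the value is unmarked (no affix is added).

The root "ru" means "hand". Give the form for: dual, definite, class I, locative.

rnurotru

Attach case locative ot- → otru.
number = dual: zero marking, form stays otru.
Attach definiteness definite nir- → nirotru.
Attach noun class class I r- → rnirotru.
Apply vowel harmony: rnirotru → rnurotru.
Vowel deletion: no change.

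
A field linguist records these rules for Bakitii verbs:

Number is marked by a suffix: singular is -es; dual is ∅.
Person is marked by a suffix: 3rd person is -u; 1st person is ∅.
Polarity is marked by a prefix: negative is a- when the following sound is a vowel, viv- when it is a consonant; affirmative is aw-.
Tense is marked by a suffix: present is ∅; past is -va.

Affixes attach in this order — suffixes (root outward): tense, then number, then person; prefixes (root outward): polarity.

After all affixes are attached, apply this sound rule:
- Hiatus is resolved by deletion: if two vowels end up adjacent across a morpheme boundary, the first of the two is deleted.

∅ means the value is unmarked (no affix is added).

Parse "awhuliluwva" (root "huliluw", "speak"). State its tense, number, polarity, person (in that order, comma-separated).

Segment: aw-huliluw-va.
tense: -va → past.
number: ∅ → dual.
polarity: aw- → affirmative.
person: ∅ → 1st person.

past, dual, affirmative, 1st person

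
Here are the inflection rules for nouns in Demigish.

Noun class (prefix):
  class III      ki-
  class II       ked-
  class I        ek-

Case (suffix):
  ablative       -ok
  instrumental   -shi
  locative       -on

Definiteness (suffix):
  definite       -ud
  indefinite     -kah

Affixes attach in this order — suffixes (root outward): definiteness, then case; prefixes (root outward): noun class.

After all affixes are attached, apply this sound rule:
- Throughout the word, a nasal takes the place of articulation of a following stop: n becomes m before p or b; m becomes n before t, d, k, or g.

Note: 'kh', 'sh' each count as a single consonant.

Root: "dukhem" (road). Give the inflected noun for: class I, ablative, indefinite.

Attach noun class class I ek- → ekdukhem.
Attach definiteness indefinite -kah → ekdukhemkah.
Attach case ablative -ok → ekdukhemkahok.
Apply nasal assimilation: ekdukhemkahok → ekdukhenkahok.

ekdukhenkahok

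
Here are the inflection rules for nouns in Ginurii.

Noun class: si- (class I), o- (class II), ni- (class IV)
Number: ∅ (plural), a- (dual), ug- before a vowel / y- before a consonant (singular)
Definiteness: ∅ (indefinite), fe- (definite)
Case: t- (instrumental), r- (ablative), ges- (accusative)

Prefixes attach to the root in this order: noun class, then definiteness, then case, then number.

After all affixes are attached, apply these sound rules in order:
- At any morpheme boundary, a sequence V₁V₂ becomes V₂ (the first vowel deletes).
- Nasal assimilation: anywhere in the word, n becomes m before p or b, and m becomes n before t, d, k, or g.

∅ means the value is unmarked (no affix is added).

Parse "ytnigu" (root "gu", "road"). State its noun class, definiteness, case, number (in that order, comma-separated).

class IV, indefinite, instrumental, singular

Segment: y-t-ni-gu.
noun class: ni- → class IV.
definiteness: ∅ → indefinite.
case: t- → instrumental.
number: ug/y- → singular.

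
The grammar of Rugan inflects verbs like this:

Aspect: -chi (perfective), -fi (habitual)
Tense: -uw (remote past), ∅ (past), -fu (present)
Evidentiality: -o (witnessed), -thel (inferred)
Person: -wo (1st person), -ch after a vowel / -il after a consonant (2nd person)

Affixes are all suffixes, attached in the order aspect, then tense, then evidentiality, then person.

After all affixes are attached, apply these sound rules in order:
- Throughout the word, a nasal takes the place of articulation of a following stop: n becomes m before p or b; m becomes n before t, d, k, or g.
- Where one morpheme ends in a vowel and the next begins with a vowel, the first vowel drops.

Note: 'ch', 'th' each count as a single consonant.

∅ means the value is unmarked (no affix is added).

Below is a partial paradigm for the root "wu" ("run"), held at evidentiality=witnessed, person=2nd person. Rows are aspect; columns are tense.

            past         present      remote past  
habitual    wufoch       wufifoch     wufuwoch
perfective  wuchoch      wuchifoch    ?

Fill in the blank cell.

Attach aspect perfective -chi → wuchi.
Attach tense remote past -uw → wuchiuw.
Attach evidentiality witnessed -o → wuchiuwo.
Attach person 2nd person -ch (after vowel 'o') → wuchiuwoch.
Nasal assimilation: no change.
Apply vowel deletion: wuchiuwoch → wuchuwoch.

wuchuwoch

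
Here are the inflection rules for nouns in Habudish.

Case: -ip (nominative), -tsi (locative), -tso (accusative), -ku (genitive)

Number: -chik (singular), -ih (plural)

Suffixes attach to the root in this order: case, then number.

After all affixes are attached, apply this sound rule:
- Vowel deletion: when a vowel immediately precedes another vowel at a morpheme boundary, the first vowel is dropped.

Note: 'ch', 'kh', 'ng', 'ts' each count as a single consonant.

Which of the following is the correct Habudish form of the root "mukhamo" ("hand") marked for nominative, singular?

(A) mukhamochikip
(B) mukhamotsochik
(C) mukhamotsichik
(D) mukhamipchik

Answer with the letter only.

Attach case nominative -ip → mukhamoip.
Attach number singular -chik → mukhamoipchik.
Apply vowel deletion: mukhamoipchik → mukhamipchik.
So the correct form is mukhamipchik, option (D).
(C) mukhamotsichik is wrong: it uses locative instead of nominative for case.
(A) mukhamochikip is wrong: it has the affixes in the wrong order.
(B) mukhamotsochik is wrong: it uses accusative instead of nominative for case.

D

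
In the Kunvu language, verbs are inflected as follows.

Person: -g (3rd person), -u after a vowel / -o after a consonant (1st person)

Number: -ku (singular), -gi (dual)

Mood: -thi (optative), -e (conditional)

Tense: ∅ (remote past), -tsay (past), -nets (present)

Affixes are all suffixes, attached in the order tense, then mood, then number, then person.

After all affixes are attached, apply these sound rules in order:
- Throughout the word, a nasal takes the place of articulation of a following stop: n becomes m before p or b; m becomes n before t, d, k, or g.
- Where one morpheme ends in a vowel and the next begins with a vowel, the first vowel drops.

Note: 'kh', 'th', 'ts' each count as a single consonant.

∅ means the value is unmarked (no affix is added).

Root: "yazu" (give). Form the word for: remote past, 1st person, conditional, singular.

yazeku

tense = remote past: zero marking, form stays yazu.
Attach mood conditional -e → yazue.
Attach number singular -ku → yazueku.
Attach person 1st person -u (after vowel 'u') → yazuekuu.
Nasal assimilation: no change.
Apply vowel deletion: yazuekuu → yazeku.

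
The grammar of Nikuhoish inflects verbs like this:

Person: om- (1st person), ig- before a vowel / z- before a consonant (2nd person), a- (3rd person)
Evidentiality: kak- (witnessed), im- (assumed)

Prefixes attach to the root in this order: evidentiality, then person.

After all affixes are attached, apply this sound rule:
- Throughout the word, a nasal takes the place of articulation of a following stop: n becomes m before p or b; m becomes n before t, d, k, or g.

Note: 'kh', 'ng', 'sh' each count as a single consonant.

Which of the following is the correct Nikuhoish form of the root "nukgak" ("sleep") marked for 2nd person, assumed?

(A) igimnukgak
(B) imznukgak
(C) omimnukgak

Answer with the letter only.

A

Attach evidentiality assumed im- → imnukgak.
Attach person 2nd person ig- (before vowel 'i') → igimnukgak.
Nasal assimilation: no change.
So the correct form is igimnukgak, option (A).
(C) omimnukgak is wrong: it uses 1st person instead of 2nd person for person.
(B) imznukgak is wrong: it has the affixes in the wrong order.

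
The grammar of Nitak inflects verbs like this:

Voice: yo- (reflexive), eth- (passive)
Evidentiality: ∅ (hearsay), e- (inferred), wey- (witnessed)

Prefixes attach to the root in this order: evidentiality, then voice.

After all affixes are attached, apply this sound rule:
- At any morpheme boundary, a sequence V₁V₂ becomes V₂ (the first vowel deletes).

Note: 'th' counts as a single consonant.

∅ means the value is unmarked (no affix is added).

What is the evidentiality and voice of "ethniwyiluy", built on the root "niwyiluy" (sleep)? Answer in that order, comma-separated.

Segment: eth-niwyiluy.
evidentiality: ∅ → hearsay.
voice: eth- → passive.

hearsay, passive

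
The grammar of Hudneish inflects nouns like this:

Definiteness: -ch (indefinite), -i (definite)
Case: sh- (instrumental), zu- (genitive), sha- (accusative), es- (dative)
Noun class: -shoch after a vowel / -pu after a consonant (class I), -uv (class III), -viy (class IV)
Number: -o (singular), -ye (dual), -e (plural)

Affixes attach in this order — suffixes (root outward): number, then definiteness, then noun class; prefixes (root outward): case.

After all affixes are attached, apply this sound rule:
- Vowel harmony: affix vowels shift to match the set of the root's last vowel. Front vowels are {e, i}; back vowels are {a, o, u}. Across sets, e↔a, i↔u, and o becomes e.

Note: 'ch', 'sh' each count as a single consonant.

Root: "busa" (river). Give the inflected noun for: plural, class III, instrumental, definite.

shbusaauuv

Attach number plural -e → busae.
Attach definiteness definite -i → busaei.
Attach noun class class III -uv → busaeiuv.
Attach case instrumental sh- → shbusaeiuv.
Apply vowel harmony: shbusaeiuv → shbusaauuv.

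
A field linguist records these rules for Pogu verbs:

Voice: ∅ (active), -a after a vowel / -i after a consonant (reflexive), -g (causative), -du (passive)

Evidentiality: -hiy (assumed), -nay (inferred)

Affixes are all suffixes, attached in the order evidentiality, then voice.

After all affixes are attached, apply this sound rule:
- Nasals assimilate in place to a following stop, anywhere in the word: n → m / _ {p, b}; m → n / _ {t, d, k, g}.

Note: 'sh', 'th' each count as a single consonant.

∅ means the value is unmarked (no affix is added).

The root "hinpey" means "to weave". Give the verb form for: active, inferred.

Attach evidentiality inferred -nay → hinpeynay.
voice = active: zero marking, form stays hinpeynay.
Apply nasal assimilation: hinpeynay → himpeynay.

himpeynay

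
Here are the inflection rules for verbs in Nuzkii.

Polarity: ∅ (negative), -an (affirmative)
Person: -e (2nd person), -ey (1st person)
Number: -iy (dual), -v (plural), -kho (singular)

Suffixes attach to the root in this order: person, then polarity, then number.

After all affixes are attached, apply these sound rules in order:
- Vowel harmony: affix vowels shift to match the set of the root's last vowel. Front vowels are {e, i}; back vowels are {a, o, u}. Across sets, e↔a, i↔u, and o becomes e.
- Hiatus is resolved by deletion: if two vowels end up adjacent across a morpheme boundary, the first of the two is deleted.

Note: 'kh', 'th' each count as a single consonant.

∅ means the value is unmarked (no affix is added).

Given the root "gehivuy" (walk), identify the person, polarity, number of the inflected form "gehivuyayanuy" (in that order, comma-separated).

1st person, affirmative, dual

Segment: gehivuy-ey-an-iy.
person: -ey → 1st person.
polarity: -an → affirmative.
number: -iy → dual.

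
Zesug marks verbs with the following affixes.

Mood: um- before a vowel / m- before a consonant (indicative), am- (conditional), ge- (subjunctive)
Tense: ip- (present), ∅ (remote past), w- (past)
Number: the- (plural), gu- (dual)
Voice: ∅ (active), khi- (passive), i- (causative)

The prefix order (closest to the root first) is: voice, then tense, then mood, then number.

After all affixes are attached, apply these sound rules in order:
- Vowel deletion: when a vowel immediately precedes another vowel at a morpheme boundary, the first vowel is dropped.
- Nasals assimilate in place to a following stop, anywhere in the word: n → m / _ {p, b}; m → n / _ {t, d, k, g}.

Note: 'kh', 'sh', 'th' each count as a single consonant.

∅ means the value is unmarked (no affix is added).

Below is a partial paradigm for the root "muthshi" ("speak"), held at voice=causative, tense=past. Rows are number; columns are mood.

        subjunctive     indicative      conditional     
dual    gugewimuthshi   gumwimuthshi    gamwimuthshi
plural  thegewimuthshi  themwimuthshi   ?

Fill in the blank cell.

Attach voice causative i- → imuthshi.
Attach tense past w- → wimuthshi.
Attach mood conditional am- → amwimuthshi.
Attach number plural the- → theamwimuthshi.
Apply vowel deletion: theamwimuthshi → thamwimuthshi.
Nasal assimilation: no change.

thamwimuthshi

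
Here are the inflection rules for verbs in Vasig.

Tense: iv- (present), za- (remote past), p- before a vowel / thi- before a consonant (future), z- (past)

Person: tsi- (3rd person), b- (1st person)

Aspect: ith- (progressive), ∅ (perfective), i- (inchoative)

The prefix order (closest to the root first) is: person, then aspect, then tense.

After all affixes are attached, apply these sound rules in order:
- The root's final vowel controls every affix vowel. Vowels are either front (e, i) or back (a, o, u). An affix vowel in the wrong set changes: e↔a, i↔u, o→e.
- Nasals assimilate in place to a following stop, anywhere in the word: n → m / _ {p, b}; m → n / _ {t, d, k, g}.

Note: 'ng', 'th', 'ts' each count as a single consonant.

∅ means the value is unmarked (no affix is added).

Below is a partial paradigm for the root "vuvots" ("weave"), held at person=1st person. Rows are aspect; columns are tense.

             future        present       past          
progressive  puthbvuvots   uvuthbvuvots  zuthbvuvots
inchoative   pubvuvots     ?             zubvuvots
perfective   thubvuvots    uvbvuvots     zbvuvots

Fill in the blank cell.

uvubvuvots

Attach person 1st person b- → bvuvots.
Attach aspect inchoative i- → ibvuvots.
Attach tense present iv- → ivibvuvots.
Apply vowel harmony: ivibvuvots → uvubvuvots.
Nasal assimilation: no change.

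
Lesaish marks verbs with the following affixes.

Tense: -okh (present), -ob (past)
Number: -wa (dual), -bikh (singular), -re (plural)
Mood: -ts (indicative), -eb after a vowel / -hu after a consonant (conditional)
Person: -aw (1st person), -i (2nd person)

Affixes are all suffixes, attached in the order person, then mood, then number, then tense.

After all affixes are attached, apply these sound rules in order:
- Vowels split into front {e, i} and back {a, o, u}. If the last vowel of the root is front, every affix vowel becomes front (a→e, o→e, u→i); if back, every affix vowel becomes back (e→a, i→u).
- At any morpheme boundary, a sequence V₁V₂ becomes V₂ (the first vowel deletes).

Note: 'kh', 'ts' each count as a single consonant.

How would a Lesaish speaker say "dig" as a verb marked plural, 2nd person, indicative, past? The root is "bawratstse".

Attach person 2nd person -i → bawratstsei.
Attach mood indicative -ts → bawratstseits.
Attach number plural -re → bawratstseitsre.
Attach tense past -ob → bawratstseitsreob.
Apply vowel harmony: bawratstseitsreob → bawratstseitsreeb.
Apply vowel deletion: bawratstseitsreeb → bawratstsitsreb.

bawratstsitsreb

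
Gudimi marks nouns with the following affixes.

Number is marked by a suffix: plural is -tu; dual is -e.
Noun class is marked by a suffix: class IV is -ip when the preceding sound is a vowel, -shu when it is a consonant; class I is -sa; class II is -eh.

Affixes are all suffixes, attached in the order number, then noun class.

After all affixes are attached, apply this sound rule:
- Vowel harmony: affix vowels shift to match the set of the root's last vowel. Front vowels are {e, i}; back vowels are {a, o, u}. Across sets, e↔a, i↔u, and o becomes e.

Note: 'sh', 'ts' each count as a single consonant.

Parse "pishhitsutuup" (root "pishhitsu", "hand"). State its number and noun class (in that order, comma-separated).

plural, class IV

Segment: pishhitsu-tu-ip.
number: -tu → plural.
noun class: -ip/shu → class IV.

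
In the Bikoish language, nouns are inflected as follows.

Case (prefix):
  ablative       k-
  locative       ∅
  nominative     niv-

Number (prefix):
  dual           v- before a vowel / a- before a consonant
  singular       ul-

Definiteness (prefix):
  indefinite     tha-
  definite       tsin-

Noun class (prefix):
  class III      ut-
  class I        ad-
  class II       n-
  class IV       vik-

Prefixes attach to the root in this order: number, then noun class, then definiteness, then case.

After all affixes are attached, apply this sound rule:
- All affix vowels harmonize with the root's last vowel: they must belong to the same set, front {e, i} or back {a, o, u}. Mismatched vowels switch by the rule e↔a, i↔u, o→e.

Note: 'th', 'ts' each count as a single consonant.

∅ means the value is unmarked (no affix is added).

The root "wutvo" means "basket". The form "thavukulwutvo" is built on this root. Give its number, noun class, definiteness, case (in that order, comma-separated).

Segment: tha-vik-ul-wutvo.
number: ul- → singular.
noun class: vik- → class IV.
definiteness: tha- → indefinite.
case: ∅ → locative.

singular, class IV, indefinite, locative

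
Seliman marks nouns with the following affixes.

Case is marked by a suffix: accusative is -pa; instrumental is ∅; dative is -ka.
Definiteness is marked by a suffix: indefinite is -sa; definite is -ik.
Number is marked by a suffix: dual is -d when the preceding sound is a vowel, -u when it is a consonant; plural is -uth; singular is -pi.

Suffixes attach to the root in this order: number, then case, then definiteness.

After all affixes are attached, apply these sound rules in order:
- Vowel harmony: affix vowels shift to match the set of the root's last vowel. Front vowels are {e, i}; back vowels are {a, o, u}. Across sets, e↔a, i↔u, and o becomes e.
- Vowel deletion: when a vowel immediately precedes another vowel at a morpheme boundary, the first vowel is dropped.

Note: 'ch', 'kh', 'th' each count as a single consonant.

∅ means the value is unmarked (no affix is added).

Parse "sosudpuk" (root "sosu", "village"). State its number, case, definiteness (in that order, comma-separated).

dual, accusative, definite

Segment: sosu-d-pa-ik.
number: -d/u → dual.
case: -pa → accusative.
definiteness: -ik → definite.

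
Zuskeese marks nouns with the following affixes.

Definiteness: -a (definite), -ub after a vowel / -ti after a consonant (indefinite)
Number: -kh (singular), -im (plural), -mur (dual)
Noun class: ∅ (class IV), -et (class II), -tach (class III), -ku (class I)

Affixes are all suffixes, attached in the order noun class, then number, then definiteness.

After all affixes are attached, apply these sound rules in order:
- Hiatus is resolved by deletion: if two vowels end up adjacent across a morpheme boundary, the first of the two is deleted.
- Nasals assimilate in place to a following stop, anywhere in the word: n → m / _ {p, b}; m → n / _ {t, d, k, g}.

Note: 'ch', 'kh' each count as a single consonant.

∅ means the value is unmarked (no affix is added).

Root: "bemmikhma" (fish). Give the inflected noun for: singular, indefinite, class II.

bemmikhmetkhti

Attach noun class class II -et → bemmikhmaet.
Attach number singular -kh → bemmikhmaetkh.
Attach definiteness indefinite -ti (after consonant 'kh') → bemmikhmaetkhti.
Apply vowel deletion: bemmikhmaetkhti → bemmikhmetkhti.
Nasal assimilation: no change.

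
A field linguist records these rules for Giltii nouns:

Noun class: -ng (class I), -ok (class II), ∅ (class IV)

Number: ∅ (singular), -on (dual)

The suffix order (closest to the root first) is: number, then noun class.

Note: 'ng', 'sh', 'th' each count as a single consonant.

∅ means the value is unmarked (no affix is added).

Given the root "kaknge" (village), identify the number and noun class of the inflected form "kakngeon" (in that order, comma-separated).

dual, class IV

Segment: kaknge-on.
number: -on → dual.
noun class: ∅ → class IV.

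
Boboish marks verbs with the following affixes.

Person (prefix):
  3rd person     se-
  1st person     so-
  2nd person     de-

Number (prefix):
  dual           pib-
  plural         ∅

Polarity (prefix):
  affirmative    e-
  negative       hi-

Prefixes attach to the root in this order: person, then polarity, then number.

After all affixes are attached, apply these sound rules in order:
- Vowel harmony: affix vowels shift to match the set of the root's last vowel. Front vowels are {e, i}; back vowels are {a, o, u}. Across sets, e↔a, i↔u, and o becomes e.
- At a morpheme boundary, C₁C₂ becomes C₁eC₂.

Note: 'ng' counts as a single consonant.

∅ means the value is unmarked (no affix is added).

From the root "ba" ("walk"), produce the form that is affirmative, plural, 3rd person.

asaba

Attach person 3rd person se- → seba.
Attach polarity affirmative e- → eseba.
number = plural: zero marking, form stays eseba.
Apply vowel harmony: eseba → asaba.
Epenthesis: no change.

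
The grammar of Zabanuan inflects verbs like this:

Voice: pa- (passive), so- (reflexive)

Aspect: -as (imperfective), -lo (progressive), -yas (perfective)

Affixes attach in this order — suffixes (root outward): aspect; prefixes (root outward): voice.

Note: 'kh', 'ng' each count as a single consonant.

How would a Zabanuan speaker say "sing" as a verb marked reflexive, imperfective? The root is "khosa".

Attach aspect imperfective -as → khosaas.
Attach voice reflexive so- → sokhosaas.

sokhosaas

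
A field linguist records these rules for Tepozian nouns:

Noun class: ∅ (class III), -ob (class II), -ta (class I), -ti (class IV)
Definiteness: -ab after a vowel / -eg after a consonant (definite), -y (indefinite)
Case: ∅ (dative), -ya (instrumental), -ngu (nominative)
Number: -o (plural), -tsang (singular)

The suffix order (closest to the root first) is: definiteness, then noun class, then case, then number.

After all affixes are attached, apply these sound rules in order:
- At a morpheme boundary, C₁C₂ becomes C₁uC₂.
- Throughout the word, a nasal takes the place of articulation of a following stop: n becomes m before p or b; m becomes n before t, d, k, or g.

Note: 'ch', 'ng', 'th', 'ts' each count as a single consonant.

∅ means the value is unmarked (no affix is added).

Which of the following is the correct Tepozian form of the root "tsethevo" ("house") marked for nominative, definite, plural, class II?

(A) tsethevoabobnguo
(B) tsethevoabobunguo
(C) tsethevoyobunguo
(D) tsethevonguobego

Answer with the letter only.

B

Attach definiteness definite -ab (after vowel 'o') → tsethevoab.
Attach noun class class II -ob → tsethevoabob.
Attach case nominative -ngu → tsethevoabobngu.
Attach number plural -o → tsethevoabobnguo.
Apply epenthesis: tsethevoabobnguo → tsethevoabobunguo.
Nasal assimilation: no change.
So the correct form is tsethevoabobunguo, option (B).
(A) tsethevoabobnguo is wrong: it fails to apply the sound rule(s).
(D) tsethevonguobego is wrong: it has the affixes in the wrong order.
(C) tsethevoyobunguo is wrong: it uses indefinite instead of definite for definiteness.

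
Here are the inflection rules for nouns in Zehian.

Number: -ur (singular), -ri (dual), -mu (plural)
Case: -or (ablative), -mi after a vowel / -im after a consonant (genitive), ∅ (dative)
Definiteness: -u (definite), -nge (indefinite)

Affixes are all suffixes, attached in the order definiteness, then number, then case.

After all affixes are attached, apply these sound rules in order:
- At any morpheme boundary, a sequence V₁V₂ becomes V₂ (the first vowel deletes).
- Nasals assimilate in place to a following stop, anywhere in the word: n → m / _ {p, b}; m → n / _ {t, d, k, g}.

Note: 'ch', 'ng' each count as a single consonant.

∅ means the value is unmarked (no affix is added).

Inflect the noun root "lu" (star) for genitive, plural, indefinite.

lungemumi

Attach definiteness indefinite -nge → lunge.
Attach number plural -mu → lungemu.
Attach case genitive -mi (after vowel 'u') → lungemumi.
Vowel deletion: no change.
Nasal assimilation: no change.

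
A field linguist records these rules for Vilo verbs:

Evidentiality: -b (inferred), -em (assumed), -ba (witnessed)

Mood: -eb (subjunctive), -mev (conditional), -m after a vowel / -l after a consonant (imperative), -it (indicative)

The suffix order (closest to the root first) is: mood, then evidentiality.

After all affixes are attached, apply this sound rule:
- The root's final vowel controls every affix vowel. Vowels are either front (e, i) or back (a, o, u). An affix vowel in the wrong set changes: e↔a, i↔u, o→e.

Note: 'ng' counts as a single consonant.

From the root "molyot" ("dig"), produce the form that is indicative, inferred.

Attach mood indicative -it → molyotit.
Attach evidentiality inferred -b → molyotitb.
Apply vowel harmony: molyotitb → molyotutb.

molyotutb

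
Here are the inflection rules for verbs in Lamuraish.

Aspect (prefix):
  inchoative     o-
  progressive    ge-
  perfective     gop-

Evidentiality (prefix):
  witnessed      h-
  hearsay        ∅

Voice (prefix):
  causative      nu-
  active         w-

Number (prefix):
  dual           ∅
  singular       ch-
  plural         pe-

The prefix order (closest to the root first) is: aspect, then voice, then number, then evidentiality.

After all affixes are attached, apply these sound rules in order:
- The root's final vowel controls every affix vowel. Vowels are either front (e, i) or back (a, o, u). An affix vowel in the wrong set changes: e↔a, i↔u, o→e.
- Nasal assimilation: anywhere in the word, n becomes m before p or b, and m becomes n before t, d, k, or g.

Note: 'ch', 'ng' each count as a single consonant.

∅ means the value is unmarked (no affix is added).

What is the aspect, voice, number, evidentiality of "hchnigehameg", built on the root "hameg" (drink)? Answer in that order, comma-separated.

progressive, causative, singular, witnessed

Segment: h-ch-nu-ge-hameg.
aspect: ge- → progressive.
voice: nu- → causative.
number: ch- → singular.
evidentiality: h- → witnessed.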